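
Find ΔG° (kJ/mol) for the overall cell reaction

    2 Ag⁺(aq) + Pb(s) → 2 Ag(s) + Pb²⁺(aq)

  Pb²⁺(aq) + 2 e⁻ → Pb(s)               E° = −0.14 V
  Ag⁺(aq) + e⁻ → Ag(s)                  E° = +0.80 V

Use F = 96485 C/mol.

−181 kJ/mol

In the reaction as written Ag⁺(aq) is reduced, so the Ag⁺/Ag couple is the cathode and Pb²⁺/Pb is the anode.
E°cell = +0.80 − (−0.14) = +0.94 V; balancing electrons gives n = 2.
ΔG° = −nFE°cell = −(2)(96485)(+0.94) J/mol = −181 kJ/mol.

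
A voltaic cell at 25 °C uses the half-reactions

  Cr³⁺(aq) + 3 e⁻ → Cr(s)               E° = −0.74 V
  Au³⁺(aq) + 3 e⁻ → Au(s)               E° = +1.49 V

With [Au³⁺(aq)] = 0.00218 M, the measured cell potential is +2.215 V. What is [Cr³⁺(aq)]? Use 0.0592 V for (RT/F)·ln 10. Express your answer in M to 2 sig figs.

0.013 M

Au³⁺/Au is the cathode (higher E°); E°cell = +1.49 − (−0.74) = +2.23 V with n = 3.
From the Nernst equation, log Q = n(E° − E)/0.0592 = 3·(+2.23 − (+2.215))/0.0592 = 0.760.
The balanced reaction is Au³⁺(aq) + Cr(s) → Au(s) + Cr³⁺(aq), so Q = [Cr³⁺(aq)] / [Au³⁺(aq)].
Solving for the unknown gives log [Cr³⁺(aq)] = −1.902, so [Cr³⁺(aq)] ≈ 0.013 M.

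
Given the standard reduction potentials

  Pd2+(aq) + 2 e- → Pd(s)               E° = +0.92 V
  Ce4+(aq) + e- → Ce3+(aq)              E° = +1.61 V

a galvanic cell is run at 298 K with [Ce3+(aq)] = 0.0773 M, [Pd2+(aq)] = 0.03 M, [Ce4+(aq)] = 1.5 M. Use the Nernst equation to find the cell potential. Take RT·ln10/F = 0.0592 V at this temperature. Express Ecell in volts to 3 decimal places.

Ce⁴⁺/Ce³⁺ is reduced (cathode, E° = +1.61 V) and Pd²⁺/Pd is oxidized (anode).
E°cell = E°cat − E°an = +1.61 − (+0.92) = +0.69 V; n = 2.
The balanced reaction is 2 Ce4+(aq) + Pd(s) → 2 Ce3+(aq) + Pd2+(aq), so Q = ([Ce3+(aq)]^2·[Pd2+(aq)]) / [Ce4+(aq)]^2 = 7.97×10^−5 and log Q = −4.099.
Applying E = E° − (RT ln10/nF)·log Q gives +0.69 − (0.0592/2)(−4.099) = +0.811 V.

+0.811 V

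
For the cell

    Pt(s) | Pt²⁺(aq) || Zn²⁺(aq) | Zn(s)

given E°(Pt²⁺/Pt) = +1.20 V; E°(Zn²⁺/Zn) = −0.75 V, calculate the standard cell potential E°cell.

−1.95 V

By convention the left-hand electrode in cell notation is the anode (oxidation) and the right-hand electrode is the cathode (reduction).
E°cell = E°(right) − E°(left) = −0.75 − (+1.20) = −1.95 V.
The negative sign shows that, as written, the cell would require an external voltage to drive the reaction.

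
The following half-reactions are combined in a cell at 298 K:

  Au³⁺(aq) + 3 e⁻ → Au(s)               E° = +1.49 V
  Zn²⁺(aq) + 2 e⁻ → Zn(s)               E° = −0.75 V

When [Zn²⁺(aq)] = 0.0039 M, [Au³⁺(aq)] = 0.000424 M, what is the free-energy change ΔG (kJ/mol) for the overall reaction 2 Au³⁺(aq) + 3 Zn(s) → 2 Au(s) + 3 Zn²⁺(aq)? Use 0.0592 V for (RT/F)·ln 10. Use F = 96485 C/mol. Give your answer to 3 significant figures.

With Au³⁺/Au reduced at the cathode, E°cell = +1.49 − (−0.75) = +2.24 V and n = 6.
Q = [Zn²⁺(aq)]^3 / [Au³⁺(aq)]^2 = 0.33, so log Q = −0.482 and E = +2.24 − (0.0592/6)(−0.482) = +2.2448 V.
Then ΔG = −nFE = −6 × 96485 × +2.2448 J/mol = −1300 kJ/mol.

−1300 kJ/mol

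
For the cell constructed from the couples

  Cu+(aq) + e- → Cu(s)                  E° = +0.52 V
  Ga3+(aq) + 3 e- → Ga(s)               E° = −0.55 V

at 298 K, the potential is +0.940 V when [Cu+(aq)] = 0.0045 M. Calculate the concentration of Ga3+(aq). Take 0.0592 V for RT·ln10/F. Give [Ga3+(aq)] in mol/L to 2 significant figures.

Cu⁺/Cu is the cathode (higher E°); E°cell = +0.52 − (−0.55) = +1.07 V with n = 3.
Rearranging E = E° − (0.0592/n)·log Q gives log Q = 3(+1.07 − (+0.940))/0.0592 = 6.588.
For 3 Cu+(aq) + Ga(s) → 3 Cu(s) + Ga3+(aq), the reaction quotient is Q = [Ga3+(aq)] / [Cu+(aq)]^3.
Substituting the known concentrations and solving, log [Ga3+(aq)] = −0.452 and [Ga3+(aq)] = 0.35 M.

0.35 M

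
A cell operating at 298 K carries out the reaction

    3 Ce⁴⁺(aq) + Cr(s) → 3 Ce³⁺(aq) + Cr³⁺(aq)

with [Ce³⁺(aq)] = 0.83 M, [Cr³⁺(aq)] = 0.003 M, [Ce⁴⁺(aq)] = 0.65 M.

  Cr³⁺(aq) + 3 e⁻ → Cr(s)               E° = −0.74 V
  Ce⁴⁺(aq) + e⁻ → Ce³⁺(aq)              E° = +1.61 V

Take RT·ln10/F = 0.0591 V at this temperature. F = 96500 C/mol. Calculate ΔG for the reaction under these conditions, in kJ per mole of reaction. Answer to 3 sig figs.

−693 kJ/mol

E°cell = +1.61 − (−0.74) = +2.35 V; the balanced reaction transfers n = 3 electrons.
Q = ([Ce³⁺(aq)]^3·[Cr³⁺(aq)]) / [Ce⁴⁺(aq)]^3 = 0.00625, so log Q = −2.204 and E = +2.35 − (0.0591/3)(−2.204) = +2.3934 V.
Then ΔG = −nFE = −3 × 96500 × +2.3934 J/mol = −693 kJ/mol.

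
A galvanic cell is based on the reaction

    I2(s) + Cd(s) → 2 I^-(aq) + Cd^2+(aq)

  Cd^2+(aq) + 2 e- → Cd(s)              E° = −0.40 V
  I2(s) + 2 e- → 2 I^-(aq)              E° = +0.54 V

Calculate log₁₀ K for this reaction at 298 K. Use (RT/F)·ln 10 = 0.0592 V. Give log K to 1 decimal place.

The I₂/I⁻ couple is reduced (cathode); E°cell = +0.54 − (−0.40) = +0.94 V with n = 2.
At equilibrium E = 0, so log K = nE°cell / 0.0592 = (2)(+0.94) / 0.0592 = 31.8.

log K = 31.8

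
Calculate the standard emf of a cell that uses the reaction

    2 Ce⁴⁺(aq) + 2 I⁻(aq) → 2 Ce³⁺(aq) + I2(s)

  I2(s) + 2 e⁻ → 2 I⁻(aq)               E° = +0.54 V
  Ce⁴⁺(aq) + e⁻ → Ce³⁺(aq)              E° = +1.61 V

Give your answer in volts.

+1.07 V

Ce⁴⁺(aq) gains electrons, so the Ce⁴⁺/Ce³⁺ couple is the cathode; the I₂/I⁻ couple is the anode.
E°cell = E°(cathode) − E°(anode) = +1.61 − (+0.54) = +1.07 V.
The positive value indicates the reaction is spontaneous as written.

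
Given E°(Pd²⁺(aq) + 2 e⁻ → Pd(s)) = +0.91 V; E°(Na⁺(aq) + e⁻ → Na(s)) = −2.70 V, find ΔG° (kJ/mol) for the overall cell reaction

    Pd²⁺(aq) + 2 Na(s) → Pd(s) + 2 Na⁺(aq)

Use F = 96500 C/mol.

−697 kJ/mol

In the reaction as written Pd²⁺(aq) is reduced, so the Pd²⁺/Pd couple is the cathode and Na⁺/Na is the anode.
E°cell = +0.91 − (−2.70) = +3.61 V; balancing electrons gives n = 2.
ΔG° = −nFE°cell = −(2)(96500)(+3.61) J/mol = −697 kJ/mol.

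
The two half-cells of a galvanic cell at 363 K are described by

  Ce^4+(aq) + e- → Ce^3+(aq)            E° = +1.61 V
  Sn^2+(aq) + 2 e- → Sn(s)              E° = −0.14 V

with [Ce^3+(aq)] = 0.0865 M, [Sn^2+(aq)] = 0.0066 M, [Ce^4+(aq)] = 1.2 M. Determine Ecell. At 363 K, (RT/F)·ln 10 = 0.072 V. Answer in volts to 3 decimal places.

+1.911 V

Ce⁴⁺/Ce³⁺ is reduced (cathode, E° = +1.61 V) and Sn²⁺/Sn is oxidized (anode).
E°cell = +1.61 − (−0.14) = +1.75 V, with n = 2 electrons transferred.
The balanced reaction is 2 Ce^4+(aq) + Sn(s) → 2 Ce^3+(aq) + Sn^2+(aq), so Q = ([Ce^3+(aq)]^2·[Sn^2+(aq)]) / [Ce^4+(aq)]^2 = 3.43×10^−5 and log Q = −4.465.
Applying E = E° − (RT ln10/nF)·log Q gives +1.75 − (0.072/2)(−4.465) = +1.911 V.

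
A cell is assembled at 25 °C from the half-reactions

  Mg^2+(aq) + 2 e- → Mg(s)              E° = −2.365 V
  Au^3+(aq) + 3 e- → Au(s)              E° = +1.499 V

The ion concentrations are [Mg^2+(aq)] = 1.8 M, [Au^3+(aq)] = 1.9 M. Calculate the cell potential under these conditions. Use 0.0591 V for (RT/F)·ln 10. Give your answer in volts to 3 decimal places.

Since E°(Au³⁺/Au) > E°(Mg²⁺/Mg), Au³⁺/Au serves as the cathode.
E°cell = +1.499 − (−2.365) = +3.864 V, with n = 6 electrons transferred.
For the overall reaction 2 Au^3+(aq) + 3 Mg(s) → 2 Au(s) + 3 Mg^2+(aq), Q = [Mg^2+(aq)]^3 / [Au^3+(aq)]^2 = 1.62, giving log Q = 0.208.
E = E° − (0.0591/n)·log Q = +3.864 − (0.0591/6)(0.208) = +3.862 V.

+3.862 V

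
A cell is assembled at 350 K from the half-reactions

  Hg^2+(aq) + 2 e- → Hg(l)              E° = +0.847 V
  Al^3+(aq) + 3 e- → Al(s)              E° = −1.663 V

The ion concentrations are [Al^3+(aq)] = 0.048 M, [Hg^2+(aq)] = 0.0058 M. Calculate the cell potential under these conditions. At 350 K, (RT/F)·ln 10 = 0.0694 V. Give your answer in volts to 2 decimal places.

Since E°(Hg²⁺/Hg) > E°(Al³⁺/Al), Hg²⁺/Hg serves as the cathode.
E°cell = +0.847 − (−1.663) = +2.510 V, with n = 6 electrons transferred.
The balanced reaction is 3 Hg^2+(aq) + 2 Al(s) → 3 Hg(l) + 2 Al^3+(aq), so Q = [Al^3+(aq)]^2 / [Hg^2+(aq)]^3 = 1.18×10^4 and log Q = 4.072.
E = E° − (0.0694/n)·log Q = +2.510 − (0.0694/6)(4.072) = +2.46 V.

+2.46 V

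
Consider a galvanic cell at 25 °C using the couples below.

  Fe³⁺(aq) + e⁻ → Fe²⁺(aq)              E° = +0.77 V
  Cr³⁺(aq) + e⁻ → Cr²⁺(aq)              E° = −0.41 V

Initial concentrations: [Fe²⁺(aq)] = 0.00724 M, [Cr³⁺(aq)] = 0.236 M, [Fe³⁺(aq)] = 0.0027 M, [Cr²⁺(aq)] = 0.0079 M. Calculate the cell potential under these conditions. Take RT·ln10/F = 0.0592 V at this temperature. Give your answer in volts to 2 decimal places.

Since E°(Fe³⁺/Fe²⁺) > E°(Cr³⁺/Cr²⁺), Fe³⁺/Fe²⁺ serves as the cathode.
E°cell = +0.77 − (−0.41) = +1.18 V, with n = 1 electron transferred.
For the overall reaction Fe³⁺(aq) + Cr²⁺(aq) → Fe²⁺(aq) + Cr³⁺(aq), Q = ([Fe²⁺(aq)]·[Cr³⁺(aq)]) / ([Fe³⁺(aq)]·[Cr²⁺(aq)]) = 80.1, giving log Q = 1.904.
E = E° − (0.0592/n)·log Q = +1.18 − (0.0592/1)(1.904) = +1.07 V.

+1.07 V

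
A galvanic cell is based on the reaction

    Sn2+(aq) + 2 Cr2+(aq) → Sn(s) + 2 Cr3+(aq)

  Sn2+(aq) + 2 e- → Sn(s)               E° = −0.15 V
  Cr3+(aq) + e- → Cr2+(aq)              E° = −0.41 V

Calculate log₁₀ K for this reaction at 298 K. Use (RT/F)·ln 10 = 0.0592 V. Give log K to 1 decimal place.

The Sn²⁺/Sn couple is reduced (cathode); E°cell = −0.15 − (−0.41) = +0.26 V with n = 2.
At equilibrium E = 0, so log K = nE°cell / 0.0592 = (2)(+0.26) / 0.0592 = 8.8.

log K = 8.8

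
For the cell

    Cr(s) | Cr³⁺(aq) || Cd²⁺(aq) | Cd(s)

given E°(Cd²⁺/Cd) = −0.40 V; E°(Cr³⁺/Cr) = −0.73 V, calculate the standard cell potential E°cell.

By convention the left-hand electrode in cell notation is the anode (oxidation) and the right-hand electrode is the cathode (reduction).
E°cell = E°(right) − E°(left) = −0.40 − (−0.73) = +0.33 V.

+0.33 V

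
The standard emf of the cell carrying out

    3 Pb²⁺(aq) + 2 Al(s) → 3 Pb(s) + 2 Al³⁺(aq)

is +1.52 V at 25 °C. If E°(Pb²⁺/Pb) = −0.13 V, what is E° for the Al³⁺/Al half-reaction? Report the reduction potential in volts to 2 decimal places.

−1.65 V

In the reaction as written the Pb²⁺/Pb couple is reduced (cathode) and Al³⁺/Al is oxidized (anode), so E°cell = E°(Pb²⁺/Pb) − E°(Al³⁺/Al).
E°(Al³⁺/Al) = E°(cathode) − E°cell = −0.13 − (+1.52) = −1.65 V.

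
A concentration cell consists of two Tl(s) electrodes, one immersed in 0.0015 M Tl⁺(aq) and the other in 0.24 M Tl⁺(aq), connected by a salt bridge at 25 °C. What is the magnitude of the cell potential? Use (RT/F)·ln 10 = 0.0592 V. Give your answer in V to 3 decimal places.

0.130 V

For a concentration cell E°cell = 0, since both electrodes use the same couple.
The compartment with the higher Tl⁺(aq) concentration (0.24 M) acts as the cathode; ions are reduced there and produced at the dilute (0.0015 M) anode.
With n = 1, Ecell = −(0.0592/1)·log([dilute]/[conc]) = −(0.0592/1)·log(0.0015/0.24) = +0.130 V.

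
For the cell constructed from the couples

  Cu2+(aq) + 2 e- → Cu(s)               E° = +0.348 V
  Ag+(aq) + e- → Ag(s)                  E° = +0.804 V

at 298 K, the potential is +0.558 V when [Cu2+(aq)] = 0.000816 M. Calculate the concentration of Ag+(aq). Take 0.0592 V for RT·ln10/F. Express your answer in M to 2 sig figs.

The Ag⁺/Ag couple has the larger reduction potential, so it is the cathode: E°cell = +0.804 − (+0.348) = +0.456 V and n = 2.
From the Nernst equation, log Q = n(E° − E)/0.0592 = 2·(+0.456 − (+0.558))/0.0592 = −3.446.
The balanced reaction is 2 Ag+(aq) + Cu(s) → 2 Ag(s) + Cu2+(aq), so Q = [Cu2+(aq)] / [Ag+(aq)]^2.
Substituting the known concentrations and solving, log [Ag+(aq)] = 0.179 and [Ag+(aq)] = 1.5 M.

1.5 M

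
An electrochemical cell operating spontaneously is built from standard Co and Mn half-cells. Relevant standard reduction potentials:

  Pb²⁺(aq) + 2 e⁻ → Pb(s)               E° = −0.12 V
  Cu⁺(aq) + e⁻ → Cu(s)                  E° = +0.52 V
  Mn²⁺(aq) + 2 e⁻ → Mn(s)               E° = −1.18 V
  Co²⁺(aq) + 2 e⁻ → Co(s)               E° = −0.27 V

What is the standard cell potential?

The Co²⁺/Co couple has the higher E°, so Co ion is reduced (cathode) and Mn is oxidized (anode).
E°cell = E°(cathode) − E°(anode) = −0.27 − (−1.18) = +0.91 V.

+0.91 V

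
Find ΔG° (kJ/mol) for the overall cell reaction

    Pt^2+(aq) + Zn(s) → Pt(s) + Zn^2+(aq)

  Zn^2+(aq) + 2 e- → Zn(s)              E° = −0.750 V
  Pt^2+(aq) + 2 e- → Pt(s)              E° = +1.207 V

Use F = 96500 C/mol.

In the reaction as written Pt^2+(aq) is reduced, so the Pt²⁺/Pt couple is the cathode and Zn²⁺/Zn is the anode.
E°cell = +1.207 − (−0.750) = +1.957 V; balancing electrons gives n = 2.
ΔG° = −nFE°cell = −(2)(96500)(+1.957) J/mol = −378 kJ/mol.

−378 kJ/mol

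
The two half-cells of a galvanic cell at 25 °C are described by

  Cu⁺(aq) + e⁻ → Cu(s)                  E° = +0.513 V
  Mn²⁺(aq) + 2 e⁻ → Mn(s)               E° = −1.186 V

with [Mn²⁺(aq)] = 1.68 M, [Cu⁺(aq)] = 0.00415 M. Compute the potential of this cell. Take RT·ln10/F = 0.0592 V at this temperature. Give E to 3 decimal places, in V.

Since E°(Cu⁺/Cu) > E°(Mn²⁺/Mn), Cu⁺/Cu serves as the cathode.
E°cell = E°cat − E°an = +0.513 − (−1.186) = +1.699 V; n = 2.
For the overall reaction 2 Cu⁺(aq) + Mn(s) → 2 Cu(s) + Mn²⁺(aq), Q = [Mn²⁺(aq)] / [Cu⁺(aq)]^2 = 9.75×10^4, giving log Q = 4.989.
Applying E = E° − (RT ln10/nF)·log Q gives +1.699 − (0.0592/2)(4.989) = +1.551 V.

+1.551 V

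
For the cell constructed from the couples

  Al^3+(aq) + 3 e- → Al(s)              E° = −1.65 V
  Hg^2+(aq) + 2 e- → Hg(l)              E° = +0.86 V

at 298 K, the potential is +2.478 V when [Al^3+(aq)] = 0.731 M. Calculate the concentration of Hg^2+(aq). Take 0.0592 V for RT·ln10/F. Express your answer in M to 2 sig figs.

0.067 M

With Hg²⁺/Hg at the cathode and Al³⁺/Al at the anode, E°cell = +0.86 − (−1.65) = +2.51 V (n = 6).
From the Nernst equation, log Q = n(E° − E)/0.0592 = 6·(+2.51 − (+2.478))/0.0592 = 3.243.
For 3 Hg^2+(aq) + 2 Al(s) → 3 Hg(l) + 2 Al^3+(aq), the reaction quotient is Q = [Al^3+(aq)]^2 / [Hg^2+(aq)]^3.
Solving for the unknown gives log [Hg^2+(aq)] = −1.172, so [Hg^2+(aq)] ≈ 0.067 M.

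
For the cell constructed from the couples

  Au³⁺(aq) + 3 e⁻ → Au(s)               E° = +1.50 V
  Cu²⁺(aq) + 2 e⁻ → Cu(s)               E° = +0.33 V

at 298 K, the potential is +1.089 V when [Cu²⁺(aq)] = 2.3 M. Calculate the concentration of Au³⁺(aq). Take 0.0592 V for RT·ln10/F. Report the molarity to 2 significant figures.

0.00027 M

The Au³⁺/Au couple has the larger reduction potential, so it is the cathode: E°cell = +1.50 − (+0.33) = +1.17 V and n = 6.
Since E = E° − (0.0592/n)·log Q, log Q = n(E° − E)/0.0592 = 8.209.
The balanced reaction is 2 Au³⁺(aq) + 3 Cu(s) → 2 Au(s) + 3 Cu²⁺(aq), so Q = [Cu²⁺(aq)]^3 / [Au³⁺(aq)]^2.
Solving for the unknown gives log [Au³⁺(aq)] = −3.562, so [Au³⁺(aq)] ≈ 0.00027 M.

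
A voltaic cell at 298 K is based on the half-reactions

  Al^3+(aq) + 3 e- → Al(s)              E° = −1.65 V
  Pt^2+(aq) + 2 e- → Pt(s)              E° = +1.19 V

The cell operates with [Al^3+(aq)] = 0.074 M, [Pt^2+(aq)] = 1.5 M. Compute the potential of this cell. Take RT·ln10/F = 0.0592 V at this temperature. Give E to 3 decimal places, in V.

The Pt²⁺/Pt couple has the more positive E°, so it is the cathode; Al³⁺/Al is the anode.
E°cell = E°cat − E°an = +1.19 − (−1.65) = +2.84 V; n = 6.
For the overall reaction 3 Pt^2+(aq) + 2 Al(s) → 3 Pt(s) + 2 Al^3+(aq), Q = [Al^3+(aq)]^2 / [Pt^2+(aq)]^3 = 0.00162, giving log Q = −2.790.
Applying E = E° − (RT ln10/nF)·log Q gives +2.84 − (0.0592/6)(−2.790) = +2.868 V.

+2.868 V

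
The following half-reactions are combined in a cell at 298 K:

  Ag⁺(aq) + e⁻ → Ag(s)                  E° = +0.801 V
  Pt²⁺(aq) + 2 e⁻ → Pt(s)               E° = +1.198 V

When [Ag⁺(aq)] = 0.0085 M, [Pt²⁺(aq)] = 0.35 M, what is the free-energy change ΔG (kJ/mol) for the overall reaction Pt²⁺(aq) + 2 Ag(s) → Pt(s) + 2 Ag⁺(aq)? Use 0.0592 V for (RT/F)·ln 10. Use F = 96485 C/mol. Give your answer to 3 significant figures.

The standard cell potential is +1.198 − (+0.801) = +0.397 V, with n = 2 electrons in the balanced equation.
Here Q = [Ag⁺(aq)]^2 / [Pt²⁺(aq)] = 0.000206 (log Q = −3.685), giving E = +0.397 − (0.0592/2)·(−3.685) = +0.5061 V.
ΔG = −nFE = −(2)(96485)(+0.5061) J/mol = −97.7 kJ/mol.

−97.7 kJ/mol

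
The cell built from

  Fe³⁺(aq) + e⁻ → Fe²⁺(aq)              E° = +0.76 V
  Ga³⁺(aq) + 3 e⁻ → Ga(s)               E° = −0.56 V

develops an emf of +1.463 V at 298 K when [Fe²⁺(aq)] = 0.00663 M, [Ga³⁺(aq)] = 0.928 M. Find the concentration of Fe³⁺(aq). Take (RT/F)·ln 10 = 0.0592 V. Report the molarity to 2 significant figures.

1.7 M

The Fe³⁺/Fe²⁺ couple has the larger reduction potential, so it is the cathode: E°cell = +0.76 − (−0.56) = +1.32 V and n = 3.
From the Nernst equation, log Q = n(E° − E)/0.0592 = 3·(+1.32 − (+1.463))/0.0592 = −7.247.
For 3 Fe³⁺(aq) + Ga(s) → 3 Fe²⁺(aq) + Ga³⁺(aq), the reaction quotient is Q = ([Fe²⁺(aq)]^3·[Ga³⁺(aq)]) / [Fe³⁺(aq)]^3.
Solving for the unknown gives log [Fe³⁺(aq)] = 0.226, so [Fe³⁺(aq)] ≈ 1.7 M.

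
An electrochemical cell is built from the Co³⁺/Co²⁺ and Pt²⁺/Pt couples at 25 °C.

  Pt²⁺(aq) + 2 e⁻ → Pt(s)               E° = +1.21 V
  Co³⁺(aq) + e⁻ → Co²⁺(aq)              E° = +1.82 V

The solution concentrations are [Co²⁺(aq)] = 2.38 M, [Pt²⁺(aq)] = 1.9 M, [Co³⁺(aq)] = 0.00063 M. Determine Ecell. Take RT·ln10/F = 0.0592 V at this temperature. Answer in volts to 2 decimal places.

+0.39 V

Since E°(Co³⁺/Co²⁺) > E°(Pt²⁺/Pt), Co³⁺/Co²⁺ serves as the cathode.
E°cell = +1.82 − (+1.21) = +0.61 V, with n = 2 electrons transferred.
For the overall reaction 2 Co³⁺(aq) + Pt(s) → 2 Co²⁺(aq) + Pt²⁺(aq), Q = ([Co²⁺(aq)]^2·[Pt²⁺(aq)]) / [Co³⁺(aq)]^2 = 2.71×10^7, giving log Q = 7.433.
By the Nernst equation, E = +0.61 − (0.0592/2)·(7.433) = +0.39 V.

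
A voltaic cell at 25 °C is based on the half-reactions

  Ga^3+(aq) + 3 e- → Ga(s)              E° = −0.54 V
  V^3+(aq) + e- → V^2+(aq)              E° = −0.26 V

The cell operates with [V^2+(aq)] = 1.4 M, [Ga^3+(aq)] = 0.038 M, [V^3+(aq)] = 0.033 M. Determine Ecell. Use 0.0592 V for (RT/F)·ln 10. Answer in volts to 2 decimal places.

+0.21 V

V³⁺/V²⁺ is reduced (cathode, E° = −0.26 V) and Ga³⁺/Ga is oxidized (anode).
E°cell = −0.26 − (−0.54) = +0.28 V, with n = 3 electrons transferred.
The balanced reaction is 3 V^3+(aq) + Ga(s) → 3 V^2+(aq) + Ga^3+(aq), so Q = ([V^2+(aq)]^3·[Ga^3+(aq)]) / [V^3+(aq)]^3 = 2.9×10^3 and log Q = 3.463.
Applying E = E° − (RT ln10/nF)·log Q gives +0.28 − (0.0592/3)(3.463) = +0.21 V.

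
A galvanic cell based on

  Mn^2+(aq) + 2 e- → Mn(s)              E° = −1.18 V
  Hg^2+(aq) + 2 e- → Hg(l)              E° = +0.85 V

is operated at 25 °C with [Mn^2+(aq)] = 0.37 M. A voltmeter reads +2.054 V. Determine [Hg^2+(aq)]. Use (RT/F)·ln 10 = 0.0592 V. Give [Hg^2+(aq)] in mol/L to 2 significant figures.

2.4 M

The Hg²⁺/Hg couple has the larger reduction potential, so it is the cathode: E°cell = +0.85 − (−1.18) = +2.03 V and n = 2.
Since E = E° − (0.0592/n)·log Q, log Q = n(E° − E)/0.0592 = −0.811.
The balanced reaction is Hg^2+(aq) + Mn(s) → Hg(l) + Mn^2+(aq), so Q = [Mn^2+(aq)] / [Hg^2+(aq)].
Substituting the known concentrations and solving, log [Hg^2+(aq)] = 0.379 and [Hg^2+(aq)] = 2.4 M.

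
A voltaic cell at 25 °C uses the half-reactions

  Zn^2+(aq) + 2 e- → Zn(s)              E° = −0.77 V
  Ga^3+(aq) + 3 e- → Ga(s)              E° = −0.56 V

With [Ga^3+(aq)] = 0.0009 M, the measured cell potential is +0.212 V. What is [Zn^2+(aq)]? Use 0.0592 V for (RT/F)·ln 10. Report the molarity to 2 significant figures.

0.0080 M

The Ga³⁺/Ga couple has the larger reduction potential, so it is the cathode: E°cell = −0.56 − (−0.77) = +0.21 V and n = 6.
Since E = E° − (0.0592/n)·log Q, log Q = n(E° − E)/0.0592 = −0.203.
Balancing electrons gives 2 Ga^3+(aq) + 3 Zn(s) → 2 Ga(s) + 3 Zn^2+(aq); thus Q = [Zn^2+(aq)]^3 / [Ga^3+(aq)]^2.
Solving for the unknown gives log [Zn^2+(aq)] = −2.098, so [Zn^2+(aq)] ≈ 0.0080 M.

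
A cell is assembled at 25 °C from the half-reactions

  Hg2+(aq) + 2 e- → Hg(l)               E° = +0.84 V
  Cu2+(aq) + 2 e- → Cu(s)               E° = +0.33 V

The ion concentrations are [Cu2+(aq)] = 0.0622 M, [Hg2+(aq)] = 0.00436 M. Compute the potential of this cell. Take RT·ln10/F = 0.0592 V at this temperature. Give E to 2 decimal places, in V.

Since E°(Hg²⁺/Hg) > E°(Cu²⁺/Cu), Hg²⁺/Hg serves as the cathode.
E°cell = E°cat − E°an = +0.84 − (+0.33) = +0.51 V; n = 2.
Balancing gives Hg2+(aq) + Cu(s) → Hg(l) + Cu2+(aq); hence Q = [Cu2+(aq)] / [Hg2+(aq)] = 14.3 (log Q = 1.154).
By the Nernst equation, E = +0.51 − (0.0592/2)·(1.154) = +0.48 V.

+0.48 V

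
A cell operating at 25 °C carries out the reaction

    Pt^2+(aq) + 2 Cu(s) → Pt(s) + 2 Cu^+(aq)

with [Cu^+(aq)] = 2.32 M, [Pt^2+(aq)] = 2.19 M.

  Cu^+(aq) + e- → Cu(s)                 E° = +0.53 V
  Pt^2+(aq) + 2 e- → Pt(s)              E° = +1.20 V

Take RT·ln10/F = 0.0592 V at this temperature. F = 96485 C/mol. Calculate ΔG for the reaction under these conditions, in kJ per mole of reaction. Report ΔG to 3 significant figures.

With Pt²⁺/Pt reduced at the cathode, E°cell = +1.20 − (+0.53) = +0.67 V and n = 2.
Here Q = [Cu^+(aq)]^2 / [Pt^2+(aq)] = 2.46 (log Q = 0.391), giving E = +0.67 − (0.0592/2)·(0.391) = +0.6584 V.
Finally ΔG = −nFE = −(2)(96485 C/mol)(+0.6584 V) = −127 kJ/mol.

−127 kJ/mol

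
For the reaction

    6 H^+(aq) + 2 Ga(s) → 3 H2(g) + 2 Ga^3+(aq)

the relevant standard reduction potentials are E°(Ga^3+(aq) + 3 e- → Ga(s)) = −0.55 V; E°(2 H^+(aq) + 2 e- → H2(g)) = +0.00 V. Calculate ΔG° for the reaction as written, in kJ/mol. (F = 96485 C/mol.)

−318 kJ/mol

In the reaction as written H^+(aq) is reduced, so the 2H⁺/H₂ couple is the cathode and Ga³⁺/Ga is the anode.
E°cell = +0.00 − (−0.55) = +0.55 V; balancing electrons gives n = 6.
ΔG° = −nFE°cell = −(6)(96485)(+0.55) J/mol = −318 kJ/mol.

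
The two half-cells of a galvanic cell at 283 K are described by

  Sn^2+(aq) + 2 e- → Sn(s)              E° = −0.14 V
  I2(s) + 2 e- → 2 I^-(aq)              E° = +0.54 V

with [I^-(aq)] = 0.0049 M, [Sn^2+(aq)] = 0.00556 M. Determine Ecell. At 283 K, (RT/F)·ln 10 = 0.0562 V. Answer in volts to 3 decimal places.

+0.873 V

The I₂/I⁻ couple has the more positive E°, so it is the cathode; Sn²⁺/Sn is the anode.
The standard potential is +0.54 − (−0.14) = +0.68 V and the balanced reaction transfers n = 2 electrons.
For the overall reaction I2(s) + Sn(s) → 2 I^-(aq) + Sn^2+(aq), Q = [I^-(aq)]^2·[Sn^2+(aq)] = 1.33×10^−7, giving log Q = −6.875.
Applying E = E° − (RT ln10/nF)·log Q gives +0.68 − (0.0562/2)(−6.875) = +0.873 V.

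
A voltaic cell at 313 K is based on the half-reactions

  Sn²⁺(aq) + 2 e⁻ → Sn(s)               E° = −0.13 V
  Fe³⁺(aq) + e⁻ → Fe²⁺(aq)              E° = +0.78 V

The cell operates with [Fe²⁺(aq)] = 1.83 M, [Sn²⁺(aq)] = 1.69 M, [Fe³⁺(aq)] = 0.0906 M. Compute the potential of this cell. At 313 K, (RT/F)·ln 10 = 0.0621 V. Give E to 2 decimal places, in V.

Fe³⁺/Fe²⁺ is reduced (cathode, E° = +0.78 V) and Sn²⁺/Sn is oxidized (anode).
E°cell = +0.78 − (−0.13) = +0.91 V, with n = 2 electrons transferred.
Balancing gives 2 Fe³⁺(aq) + Sn(s) → 2 Fe²⁺(aq) + Sn²⁺(aq); hence Q = ([Fe²⁺(aq)]^2·[Sn²⁺(aq)]) / [Fe³⁺(aq)]^2 = 689 (log Q = 2.839).
Applying E = E° − (RT ln10/nF)·log Q gives +0.91 − (0.0621/2)(2.839) = +0.82 V.

+0.82 V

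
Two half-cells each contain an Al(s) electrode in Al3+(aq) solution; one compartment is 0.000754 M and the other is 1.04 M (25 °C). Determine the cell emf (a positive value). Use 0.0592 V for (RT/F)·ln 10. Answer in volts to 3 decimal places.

For a concentration cell E°cell = 0, since both electrodes use the same couple.
The compartment with the higher Al3+(aq) concentration (1.04 M) acts as the cathode; ions are reduced there and produced at the dilute (0.000754 M) anode.
With n = 3, Ecell = −(0.0592/3)·log([dilute]/[conc]) = −(0.0592/3)·log(0.000754/1.04) = +0.062 V.

0.062 V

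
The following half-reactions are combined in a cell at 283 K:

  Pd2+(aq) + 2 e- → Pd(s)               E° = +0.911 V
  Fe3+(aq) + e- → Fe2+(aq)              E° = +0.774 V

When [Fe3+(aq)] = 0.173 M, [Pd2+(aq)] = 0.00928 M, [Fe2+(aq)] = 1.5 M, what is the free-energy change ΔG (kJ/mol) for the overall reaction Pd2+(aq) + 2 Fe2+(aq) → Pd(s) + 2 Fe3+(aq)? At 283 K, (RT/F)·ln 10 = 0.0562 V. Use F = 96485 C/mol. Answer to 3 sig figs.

−25.6 kJ/mol

E°cell = +0.911 − (+0.774) = +0.137 V; the balanced reaction transfers n = 2 electrons.
The reaction quotient is [Fe3+(aq)]^2 / ([Pd2+(aq)]·[Fe2+(aq)]^2) = 1.43; by Nernst, E = +0.137 − (0.0562/2)(0.156) = +0.1326 V.
Then ΔG = −nFE = −2 × 96485 × +0.1326 J/mol = −25.6 kJ/mol.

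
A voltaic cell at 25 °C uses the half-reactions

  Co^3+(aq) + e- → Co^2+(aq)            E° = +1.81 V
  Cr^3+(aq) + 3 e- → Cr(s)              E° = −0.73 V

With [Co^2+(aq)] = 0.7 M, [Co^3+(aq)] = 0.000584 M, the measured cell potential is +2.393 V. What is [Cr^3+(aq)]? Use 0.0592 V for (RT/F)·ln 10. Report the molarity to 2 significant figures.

0.016 M

The Co³⁺/Co²⁺ couple has the larger reduction potential, so it is the cathode: E°cell = +1.81 − (−0.73) = +2.54 V and n = 3.
Since E = E° − (0.0592/n)·log Q, log Q = n(E° − E)/0.0592 = 7.449.
Balancing electrons gives 3 Co^3+(aq) + Cr(s) → 3 Co^2+(aq) + Cr^3+(aq); thus Q = ([Co^2+(aq)]^3·[Cr^3+(aq)]) / [Co^3+(aq)]^3.
Solving for the unknown gives log [Cr^3+(aq)] = −1.787, so [Cr^3+(aq)] ≈ 0.016 M.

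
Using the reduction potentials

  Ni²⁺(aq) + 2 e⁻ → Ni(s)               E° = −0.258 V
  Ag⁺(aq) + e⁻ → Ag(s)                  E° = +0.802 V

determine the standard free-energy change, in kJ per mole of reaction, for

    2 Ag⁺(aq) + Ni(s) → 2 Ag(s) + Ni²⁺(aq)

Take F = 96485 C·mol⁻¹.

In the reaction as written Ag⁺(aq) is reduced, so the Ag⁺/Ag couple is the cathode and Ni²⁺/Ni is the anode.
E°cell = +0.802 − (−0.258) = +1.060 V; balancing electrons gives n = 2.
ΔG° = −nFE°cell = −(2)(96485)(+1.060) J/mol = −205 kJ/mol.

−205 kJ/mol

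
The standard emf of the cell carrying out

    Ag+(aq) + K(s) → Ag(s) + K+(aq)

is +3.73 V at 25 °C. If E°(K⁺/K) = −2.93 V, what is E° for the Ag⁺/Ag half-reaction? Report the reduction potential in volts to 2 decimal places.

In the reaction as written the Ag⁺/Ag couple is reduced (cathode) and K⁺/K is oxidized (anode), so E°cell = E°(Ag⁺/Ag) − E°(K⁺/K).
E°(Ag⁺/Ag) = E°cell + E°(anode) = +3.73 + (−2.93) = +0.80 V.

+0.80 V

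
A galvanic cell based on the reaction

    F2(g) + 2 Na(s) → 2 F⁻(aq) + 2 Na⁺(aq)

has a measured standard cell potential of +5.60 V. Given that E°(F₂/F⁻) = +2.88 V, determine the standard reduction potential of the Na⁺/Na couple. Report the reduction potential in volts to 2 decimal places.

In the reaction as written the F₂/F⁻ couple is reduced (cathode) and Na⁺/Na is oxidized (anode), so E°cell = E°(F₂/F⁻) − E°(Na⁺/Na).
E°(Na⁺/Na) = E°(cathode) − E°cell = +2.88 − (+5.60) = −2.72 V.

−2.72 V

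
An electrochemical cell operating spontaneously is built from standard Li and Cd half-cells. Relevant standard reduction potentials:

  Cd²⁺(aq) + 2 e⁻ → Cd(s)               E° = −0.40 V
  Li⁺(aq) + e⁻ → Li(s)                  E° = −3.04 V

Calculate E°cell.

+2.64 V

Of the two couples in this cell, the one with the more positive reduction potential is reduced at the cathode: here that is Cd²⁺/Cd (−0.40 V); Li⁺/Li (−3.04 V) is the anode.
E°cell = E°(cathode) − E°(anode) = −0.40 − (−3.04) = +2.64 V.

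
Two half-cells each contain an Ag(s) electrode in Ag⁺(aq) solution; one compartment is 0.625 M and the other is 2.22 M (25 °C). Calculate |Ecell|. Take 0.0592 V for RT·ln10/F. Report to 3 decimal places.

For a concentration cell E°cell = 0, since both electrodes use the same couple.
The compartment with the higher Ag⁺(aq) concentration (2.22 M) acts as the cathode; ions are reduced there and produced at the dilute (0.625 M) anode.
With n = 1, Ecell = −(0.0592/1)·log([dilute]/[conc]) = −(0.0592/1)·log(0.625/2.22) = +0.033 V.

0.033 V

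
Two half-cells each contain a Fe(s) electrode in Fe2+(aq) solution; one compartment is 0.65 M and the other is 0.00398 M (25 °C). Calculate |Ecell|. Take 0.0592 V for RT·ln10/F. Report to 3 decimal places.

0.066 V

For a concentration cell E°cell = 0, since both electrodes use the same couple.
The compartment with the higher Fe2+(aq) concentration (0.65 M) acts as the cathode; ions are reduced there and produced at the dilute (0.00398 M) anode.
With n = 2, Ecell = −(0.0592/2)·log([dilute]/[conc]) = −(0.0592/2)·log(0.00398/0.65) = +0.066 V.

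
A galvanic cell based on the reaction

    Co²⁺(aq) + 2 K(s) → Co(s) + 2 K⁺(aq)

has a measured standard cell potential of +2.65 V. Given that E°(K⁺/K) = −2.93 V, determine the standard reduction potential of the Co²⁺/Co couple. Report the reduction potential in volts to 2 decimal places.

In the reaction as written the Co²⁺/Co couple is reduced (cathode) and K⁺/K is oxidized (anode), so E°cell = E°(Co²⁺/Co) − E°(K⁺/K).
E°(Co²⁺/Co) = E°cell + E°(anode) = +2.65 + (−2.93) = −0.28 V.

−0.28 V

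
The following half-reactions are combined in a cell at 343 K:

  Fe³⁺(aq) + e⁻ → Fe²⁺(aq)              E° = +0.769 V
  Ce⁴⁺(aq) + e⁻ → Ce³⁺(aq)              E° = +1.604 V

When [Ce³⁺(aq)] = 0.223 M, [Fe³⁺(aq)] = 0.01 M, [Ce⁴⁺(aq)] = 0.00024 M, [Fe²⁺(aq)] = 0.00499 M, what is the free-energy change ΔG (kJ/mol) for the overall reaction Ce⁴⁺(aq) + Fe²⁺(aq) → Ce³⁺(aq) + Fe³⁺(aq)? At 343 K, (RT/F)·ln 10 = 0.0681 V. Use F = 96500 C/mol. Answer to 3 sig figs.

With Ce⁴⁺/Ce³⁺ reduced at the cathode, E°cell = +1.604 − (+0.769) = +0.835 V and n = 1.
The reaction quotient is ([Ce³⁺(aq)]·[Fe³⁺(aq)]) / ([Ce⁴⁺(aq)]·[Fe²⁺(aq)]) = 1.86×10^3; by Nernst, E = +0.835 − (0.0681/1)(3.270) = +0.6123 V.
Finally ΔG = −nFE = −(1)(96500 C/mol)(+0.6123 V) = −59.1 kJ/mol.

−59.1 kJ/mol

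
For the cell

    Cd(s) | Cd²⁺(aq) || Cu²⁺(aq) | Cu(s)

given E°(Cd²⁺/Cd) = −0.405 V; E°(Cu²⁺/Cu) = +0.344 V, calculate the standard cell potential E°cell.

+0.749 V

By convention the left-hand electrode in cell notation is the anode (oxidation) and the right-hand electrode is the cathode (reduction).
E°cell = E°(right) − E°(left) = +0.344 − (−0.405) = +0.749 V.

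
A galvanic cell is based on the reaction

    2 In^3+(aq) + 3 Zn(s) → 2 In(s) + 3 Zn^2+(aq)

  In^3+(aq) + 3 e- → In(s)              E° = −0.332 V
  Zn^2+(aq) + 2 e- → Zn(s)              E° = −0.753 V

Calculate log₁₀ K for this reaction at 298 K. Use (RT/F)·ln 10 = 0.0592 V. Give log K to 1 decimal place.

log K = 42.7

The In³⁺/In couple is reduced (cathode); E°cell = −0.332 − (−0.753) = +0.421 V with n = 6.
At equilibrium E = 0, so log K = nE°cell / 0.0592 = (6)(+0.421) / 0.0592 = 42.7.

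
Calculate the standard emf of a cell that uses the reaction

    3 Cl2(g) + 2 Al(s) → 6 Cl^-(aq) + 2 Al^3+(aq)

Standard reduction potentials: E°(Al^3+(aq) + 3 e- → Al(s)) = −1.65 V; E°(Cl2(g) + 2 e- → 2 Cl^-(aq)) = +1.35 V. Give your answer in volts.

+3.00 V

Cl2(g) gains electrons, so the Cl₂/Cl⁻ couple is the cathode; the Al³⁺/Al couple is the anode.
E°cell = E°(cathode) − E°(anode) = +1.35 − (−1.65) = +3.00 V.
The positive value indicates the reaction is spontaneous as written.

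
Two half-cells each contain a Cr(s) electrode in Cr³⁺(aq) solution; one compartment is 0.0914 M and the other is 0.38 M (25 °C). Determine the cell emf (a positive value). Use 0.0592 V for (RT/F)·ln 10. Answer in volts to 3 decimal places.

For a concentration cell E°cell = 0, since both electrodes use the same couple.
The compartment with the higher Cr³⁺(aq) concentration (0.38 M) acts as the cathode; ions are reduced there and produced at the dilute (0.0914 M) anode.
With n = 3, Ecell = −(0.0592/3)·log([dilute]/[conc]) = −(0.0592/3)·log(0.0914/0.38) = +0.012 V.

0.012 V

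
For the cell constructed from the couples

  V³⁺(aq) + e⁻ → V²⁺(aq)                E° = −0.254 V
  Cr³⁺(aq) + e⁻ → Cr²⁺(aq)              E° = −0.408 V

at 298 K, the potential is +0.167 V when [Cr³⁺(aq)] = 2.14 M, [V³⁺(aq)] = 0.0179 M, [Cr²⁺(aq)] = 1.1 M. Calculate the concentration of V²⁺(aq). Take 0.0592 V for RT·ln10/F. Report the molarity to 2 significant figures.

0.0055 M

The V³⁺/V²⁺ couple has the larger reduction potential, so it is the cathode: E°cell = −0.254 − (−0.408) = +0.154 V and n = 1.
Since E = E° − (0.0592/n)·log Q, log Q = n(E° − E)/0.0592 = −0.220.
For V³⁺(aq) + Cr²⁺(aq) → V²⁺(aq) + Cr³⁺(aq), the reaction quotient is Q = ([V²⁺(aq)]·[Cr³⁺(aq)]) / ([V³⁺(aq)]·[Cr²⁺(aq)]).
Isolating [V²⁺(aq)] in Q = 10^{−0.220} yields log [V²⁺(aq)] = −2.256, i.e. 0.0055 M.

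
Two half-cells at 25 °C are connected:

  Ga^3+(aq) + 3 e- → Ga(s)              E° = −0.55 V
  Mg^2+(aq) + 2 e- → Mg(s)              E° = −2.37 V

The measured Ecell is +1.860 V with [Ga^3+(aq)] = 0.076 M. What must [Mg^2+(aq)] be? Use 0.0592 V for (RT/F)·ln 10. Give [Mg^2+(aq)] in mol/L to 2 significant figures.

0.0080 M

Ga³⁺/Ga is the cathode (higher E°); E°cell = −0.55 − (−2.37) = +1.82 V with n = 6.
From the Nernst equation, log Q = n(E° − E)/0.0592 = 6·(+1.82 − (+1.860))/0.0592 = −4.054.
For 2 Ga^3+(aq) + 3 Mg(s) → 2 Ga(s) + 3 Mg^2+(aq), the reaction quotient is Q = [Mg^2+(aq)]^3 / [Ga^3+(aq)]^2.
Solving for the unknown gives log [Mg^2+(aq)] = −2.097, so [Mg^2+(aq)] ≈ 0.0080 M.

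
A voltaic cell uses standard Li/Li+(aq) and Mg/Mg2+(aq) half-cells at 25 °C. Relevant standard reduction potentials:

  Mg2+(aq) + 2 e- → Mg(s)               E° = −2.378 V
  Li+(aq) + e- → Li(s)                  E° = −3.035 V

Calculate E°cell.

+0.657 V

The Mg²⁺/Mg couple has the higher E°, so Mg ion is reduced (cathode) and Li is oxidized (anode).
E°cell = E°(cathode) − E°(anode) = −2.378 − (−3.035) = +0.657 V.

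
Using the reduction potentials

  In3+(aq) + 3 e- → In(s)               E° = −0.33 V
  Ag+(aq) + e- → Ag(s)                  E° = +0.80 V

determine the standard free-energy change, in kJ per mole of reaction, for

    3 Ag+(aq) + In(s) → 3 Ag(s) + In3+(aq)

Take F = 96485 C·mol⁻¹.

In the reaction as written Ag+(aq) is reduced, so the Ag⁺/Ag couple is the cathode and In³⁺/In is the anode.
E°cell = +0.80 − (−0.33) = +1.13 V; balancing electrons gives n = 3.
ΔG° = −nFE°cell = −(3)(96485)(+1.13) J/mol = −327 kJ/mol.

−327 kJ/mol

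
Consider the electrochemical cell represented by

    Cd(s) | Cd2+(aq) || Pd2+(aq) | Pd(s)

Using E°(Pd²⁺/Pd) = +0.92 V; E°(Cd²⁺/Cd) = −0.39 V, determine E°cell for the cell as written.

+1.31 V

By convention the left-hand electrode in cell notation is the anode (oxidation) and the right-hand electrode is the cathode (reduction).
E°cell = E°(right) − E°(left) = +0.92 − (−0.39) = +1.31 V.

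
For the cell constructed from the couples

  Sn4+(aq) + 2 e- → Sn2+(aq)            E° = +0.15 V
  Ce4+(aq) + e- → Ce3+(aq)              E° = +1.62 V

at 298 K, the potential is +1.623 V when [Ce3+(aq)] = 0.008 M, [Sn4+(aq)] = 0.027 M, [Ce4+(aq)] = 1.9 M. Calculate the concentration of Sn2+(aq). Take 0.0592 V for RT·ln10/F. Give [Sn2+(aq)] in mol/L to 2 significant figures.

0.071 M

Ce⁴⁺/Ce³⁺ is the cathode (higher E°); E°cell = +1.62 − (+0.15) = +1.47 V with n = 2.
From the Nernst equation, log Q = n(E° − E)/0.0592 = 2·(+1.47 − (+1.623))/0.0592 = −5.169.
The balanced reaction is 2 Ce4+(aq) + Sn2+(aq) → 2 Ce3+(aq) + Sn4+(aq), so Q = ([Ce3+(aq)]^2·[Sn4+(aq)]) / ([Ce4+(aq)]^2·[Sn2+(aq)]).
Isolating [Sn2+(aq)] in Q = 10^{−5.169} yields log [Sn2+(aq)] = −1.151, i.e. 0.071 M.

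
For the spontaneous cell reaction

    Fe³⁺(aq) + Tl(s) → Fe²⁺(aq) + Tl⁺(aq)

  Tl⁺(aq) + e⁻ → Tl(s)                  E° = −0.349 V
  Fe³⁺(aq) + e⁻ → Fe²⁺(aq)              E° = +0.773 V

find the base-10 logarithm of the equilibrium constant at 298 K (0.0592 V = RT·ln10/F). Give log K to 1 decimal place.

log K = 19.0

The Fe³⁺/Fe²⁺ couple is reduced (cathode); E°cell = +0.773 − (−0.349) = +1.122 V with n = 1.
At equilibrium E = 0, so log K = nE°cell / 0.0592 = (1)(+1.122) / 0.0592 = 19.0.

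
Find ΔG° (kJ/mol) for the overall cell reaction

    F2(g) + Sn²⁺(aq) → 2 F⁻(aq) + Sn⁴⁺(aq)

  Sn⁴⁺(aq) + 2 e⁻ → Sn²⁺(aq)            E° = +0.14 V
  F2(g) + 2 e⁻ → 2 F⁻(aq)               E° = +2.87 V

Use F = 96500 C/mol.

In the reaction as written F2(g) is reduced, so the F₂/F⁻ couple is the cathode and Sn⁴⁺/Sn²⁺ is the anode.
E°cell = +2.87 − (+0.14) = +2.73 V; balancing electrons gives n = 2.
ΔG° = −nFE°cell = −(2)(96500)(+2.73) J/mol = −527 kJ/mol.

−527 kJ/mol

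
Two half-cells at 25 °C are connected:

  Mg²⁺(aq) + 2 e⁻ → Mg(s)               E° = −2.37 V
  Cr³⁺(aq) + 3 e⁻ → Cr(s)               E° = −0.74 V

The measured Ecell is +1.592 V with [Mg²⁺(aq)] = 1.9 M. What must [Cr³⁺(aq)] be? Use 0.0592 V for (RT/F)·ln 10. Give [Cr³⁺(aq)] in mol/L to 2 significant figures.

With Cr³⁺/Cr at the cathode and Mg²⁺/Mg at the anode, E°cell = −0.74 − (−2.37) = +1.63 V (n = 6).
Since E = E° − (0.0592/n)·log Q, log Q = n(E° − E)/0.0592 = 3.851.
Balancing electrons gives 2 Cr³⁺(aq) + 3 Mg(s) → 2 Cr(s) + 3 Mg²⁺(aq); thus Q = [Mg²⁺(aq)]^3 / [Cr³⁺(aq)]^2.
Solving for the unknown gives log [Cr³⁺(aq)] = −1.507, so [Cr³⁺(aq)] ≈ 0.031 M.

0.031 M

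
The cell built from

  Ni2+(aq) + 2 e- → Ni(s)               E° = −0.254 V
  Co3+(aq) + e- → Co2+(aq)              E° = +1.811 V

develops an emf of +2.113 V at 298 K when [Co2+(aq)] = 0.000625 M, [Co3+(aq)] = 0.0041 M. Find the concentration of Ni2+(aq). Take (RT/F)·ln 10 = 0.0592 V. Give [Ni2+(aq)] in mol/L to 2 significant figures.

1.0 M

With Co³⁺/Co²⁺ at the cathode and Ni²⁺/Ni at the anode, E°cell = +1.811 − (−0.254) = +2.065 V (n = 2).
From the Nernst equation, log Q = n(E° − E)/0.0592 = 2·(+2.065 − (+2.113))/0.0592 = −1.622.
Balancing electrons gives 2 Co3+(aq) + Ni(s) → 2 Co2+(aq) + Ni2+(aq); thus Q = ([Co2+(aq)]^2·[Ni2+(aq)]) / [Co3+(aq)]^2.
Substituting the known concentrations and solving, log [Ni2+(aq)] = 0.012 and [Ni2+(aq)] = 1.0 M.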